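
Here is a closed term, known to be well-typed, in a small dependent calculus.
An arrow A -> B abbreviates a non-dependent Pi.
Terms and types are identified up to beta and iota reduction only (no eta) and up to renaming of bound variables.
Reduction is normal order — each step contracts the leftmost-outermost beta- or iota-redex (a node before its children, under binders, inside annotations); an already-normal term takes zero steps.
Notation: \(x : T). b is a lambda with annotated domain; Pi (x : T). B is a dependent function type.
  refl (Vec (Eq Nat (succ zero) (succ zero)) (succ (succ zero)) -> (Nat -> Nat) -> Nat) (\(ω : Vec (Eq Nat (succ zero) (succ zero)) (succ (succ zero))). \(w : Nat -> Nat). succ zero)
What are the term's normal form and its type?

normal form:
  refl (Vec (Eq Nat (succ zero) (succ zero)) (succ (succ zero)) -> (Nat -> Nat) -> Nat) (\(ω : Vec (Eq Nat (succ zero) (succ zero)) (succ (succ zero))). \(w : Nat -> Nat). succ zero)
type:
  Eq (Vec (Eq Nat (succ zero) (succ zero)) (succ (succ zero)) -> (Nat -> Nat) -> Nat) (\(ω : Vec (Eq Nat (succ zero) (succ zero)) (succ (succ zero))). \(w : Nat -> Nat). succ zero) (\(e : Vec (Eq Nat (succ zero) (succ zero)) (succ (succ zero))). \(b : Nat -> Nat). succ zero)


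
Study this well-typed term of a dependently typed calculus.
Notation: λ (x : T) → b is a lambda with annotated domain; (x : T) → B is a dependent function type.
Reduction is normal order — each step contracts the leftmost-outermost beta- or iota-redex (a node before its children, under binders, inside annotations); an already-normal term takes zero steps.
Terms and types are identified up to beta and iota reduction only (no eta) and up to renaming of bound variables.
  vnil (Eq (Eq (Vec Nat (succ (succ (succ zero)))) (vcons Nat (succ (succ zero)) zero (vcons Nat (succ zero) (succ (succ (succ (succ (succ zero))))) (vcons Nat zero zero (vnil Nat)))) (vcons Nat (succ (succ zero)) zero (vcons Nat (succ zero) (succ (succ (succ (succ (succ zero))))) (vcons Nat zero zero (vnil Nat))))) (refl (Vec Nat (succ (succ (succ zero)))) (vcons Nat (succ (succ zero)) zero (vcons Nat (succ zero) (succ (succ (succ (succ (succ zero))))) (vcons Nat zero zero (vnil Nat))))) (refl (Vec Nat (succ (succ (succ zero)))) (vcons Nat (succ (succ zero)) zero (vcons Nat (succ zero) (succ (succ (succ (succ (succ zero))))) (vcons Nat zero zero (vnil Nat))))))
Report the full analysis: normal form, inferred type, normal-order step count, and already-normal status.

reduced normal form:
  vnil (Eq (Eq (Vec Nat (succ (succ (succ zero)))) (vcons Nat (succ (succ zero)) zero (vcons Nat (succ zero) (succ (succ (succ (succ (succ zero))))) (vcons Nat zero zero (vnil Nat)))) (vcons Nat (succ (succ zero)) zero (vcons Nat (succ zero) (succ (succ (succ (succ (succ zero))))) (vcons Nat zero zero (vnil Nat))))) (refl (Vec Nat (succ (succ (succ zero)))) (vcons Nat (succ (succ zero)) zero (vcons Nat (succ zero) (succ (succ (succ (succ (succ zero))))) (vcons Nat zero zero (vnil Nat))))) (refl (Vec Nat (succ (succ (succ zero)))) (vcons Nat (succ (succ zero)) zero (vcons Nat (succ zero) (succ (succ (succ (succ (succ zero))))) (vcons Nat zero zero (vnil Nat))))))
the term's type:
  Vec (Eq (Eq (Vec Nat (succ (succ (succ zero)))) (vcons Nat (succ (succ zero)) zero (vcons Nat (succ zero) (succ (succ (succ (succ (succ zero))))) (vcons Nat zero zero (vnil Nat)))) (vcons Nat (succ (succ zero)) zero (vcons Nat (succ zero) (succ (succ (succ (succ (succ zero))))) (vcons Nat zero zero (vnil Nat))))) (refl (Vec Nat (succ (succ (succ zero)))) (vcons Nat (succ (succ zero)) zero (vcons Nat (succ zero) (succ (succ (succ (succ (succ zero))))) (vcons Nat zero zero (vnil Nat))))) (refl (Vec Nat (succ (succ (succ zero)))) (vcons Nat (succ (succ zero)) zero (vcons Nat (succ zero) (succ (succ (succ (succ (succ zero))))) (vcons Nat zero zero (vnil Nat)))))) zero
reduction steps (normal order): 0
started in normal form: yes


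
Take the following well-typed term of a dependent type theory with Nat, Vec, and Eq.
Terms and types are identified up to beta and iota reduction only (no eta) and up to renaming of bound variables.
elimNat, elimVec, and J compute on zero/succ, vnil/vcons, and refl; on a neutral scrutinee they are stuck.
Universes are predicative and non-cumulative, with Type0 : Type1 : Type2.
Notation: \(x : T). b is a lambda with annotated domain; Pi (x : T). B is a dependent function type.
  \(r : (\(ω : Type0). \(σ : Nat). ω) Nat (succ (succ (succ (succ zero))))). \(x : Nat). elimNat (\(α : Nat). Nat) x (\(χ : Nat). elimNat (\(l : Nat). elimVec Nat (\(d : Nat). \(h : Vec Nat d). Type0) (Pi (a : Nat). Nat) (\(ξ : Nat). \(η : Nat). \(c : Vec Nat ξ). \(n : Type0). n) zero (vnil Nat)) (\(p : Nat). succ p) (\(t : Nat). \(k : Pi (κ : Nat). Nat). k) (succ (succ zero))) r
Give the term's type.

inferred type:
  Pi (r : Nat). Pi (ω : Nat). Nat


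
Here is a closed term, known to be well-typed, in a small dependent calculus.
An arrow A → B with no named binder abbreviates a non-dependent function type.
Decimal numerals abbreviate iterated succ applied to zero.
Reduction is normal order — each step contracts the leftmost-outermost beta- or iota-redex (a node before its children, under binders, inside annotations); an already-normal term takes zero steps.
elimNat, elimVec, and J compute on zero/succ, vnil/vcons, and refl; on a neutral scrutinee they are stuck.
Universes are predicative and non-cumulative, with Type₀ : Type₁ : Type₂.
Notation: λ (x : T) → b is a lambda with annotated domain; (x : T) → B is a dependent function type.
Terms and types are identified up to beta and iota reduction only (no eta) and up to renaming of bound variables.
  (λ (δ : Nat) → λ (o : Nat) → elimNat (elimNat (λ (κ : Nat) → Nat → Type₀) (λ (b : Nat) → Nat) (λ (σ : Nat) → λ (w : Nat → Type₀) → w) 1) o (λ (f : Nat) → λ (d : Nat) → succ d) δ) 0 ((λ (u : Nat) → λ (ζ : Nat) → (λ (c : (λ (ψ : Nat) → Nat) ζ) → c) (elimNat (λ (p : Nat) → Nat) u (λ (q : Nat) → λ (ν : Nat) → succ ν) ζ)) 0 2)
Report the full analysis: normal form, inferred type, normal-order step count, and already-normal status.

reduced normal form:
  2
type:
  Nat
steps to reach normal form (normal order): 13
already normal: no
first redex: a beta-redex


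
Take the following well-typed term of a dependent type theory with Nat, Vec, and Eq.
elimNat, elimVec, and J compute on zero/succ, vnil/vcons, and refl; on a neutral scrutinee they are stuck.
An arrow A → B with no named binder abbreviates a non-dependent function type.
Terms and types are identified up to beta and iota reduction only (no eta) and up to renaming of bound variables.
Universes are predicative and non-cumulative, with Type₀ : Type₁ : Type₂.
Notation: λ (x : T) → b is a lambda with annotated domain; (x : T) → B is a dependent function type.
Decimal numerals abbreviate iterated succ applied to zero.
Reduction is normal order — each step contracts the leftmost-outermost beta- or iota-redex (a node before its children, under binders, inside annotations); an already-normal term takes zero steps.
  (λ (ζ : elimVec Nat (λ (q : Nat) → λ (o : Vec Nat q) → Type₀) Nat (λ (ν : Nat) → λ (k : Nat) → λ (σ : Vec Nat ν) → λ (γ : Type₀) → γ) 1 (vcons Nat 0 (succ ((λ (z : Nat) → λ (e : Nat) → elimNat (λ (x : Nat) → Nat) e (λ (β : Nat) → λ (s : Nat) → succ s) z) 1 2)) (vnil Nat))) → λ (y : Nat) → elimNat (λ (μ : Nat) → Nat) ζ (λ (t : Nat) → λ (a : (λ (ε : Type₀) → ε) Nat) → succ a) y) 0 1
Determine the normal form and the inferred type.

normal form:
  1
the term's type:
  Nat
observation: normalization takes exactly 6 steps under the normal-order strategy.


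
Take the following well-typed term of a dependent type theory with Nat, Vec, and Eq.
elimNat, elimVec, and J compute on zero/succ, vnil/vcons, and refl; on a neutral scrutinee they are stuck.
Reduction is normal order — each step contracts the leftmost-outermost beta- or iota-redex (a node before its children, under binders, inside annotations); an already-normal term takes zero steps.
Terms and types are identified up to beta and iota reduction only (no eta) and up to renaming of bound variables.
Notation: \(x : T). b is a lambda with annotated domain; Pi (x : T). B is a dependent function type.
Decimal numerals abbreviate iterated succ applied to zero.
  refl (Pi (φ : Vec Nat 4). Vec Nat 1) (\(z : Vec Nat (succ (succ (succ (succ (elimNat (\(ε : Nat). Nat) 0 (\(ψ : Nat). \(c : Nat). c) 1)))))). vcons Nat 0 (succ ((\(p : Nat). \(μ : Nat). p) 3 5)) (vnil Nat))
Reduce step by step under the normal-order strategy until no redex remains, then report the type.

normal-order reduction sequence:
  refl (Pi (φ : Vec Nat 4). Vec Nat 1) (\(z : Vec Nat (succ (succ (succ (succ (elimNat (\(ε : Nat). Nat) 0 (\(ψ : Nat). \(c : Nat). c) 1)))))). vcons Nat 0 (succ ((\(p : Nat). \(μ : Nat). p) 3 5)) (vnil Nat))
  ~> refl (Pi (φ : Vec Nat 4). Vec Nat 1) (\(z : Vec Nat (succ (succ (succ (succ ((\(ε : Nat). \(ψ : Nat). ψ) 0 (elimNat (\(c : Nat). Nat) 0 (\(p : Nat). \(μ : Nat). μ) 0))))))). vcons Nat 0 (succ ((\(η : Nat). \(y : Nat). η) 3 5)) (vnil Nat))
  ~> refl (Pi (φ : Vec Nat 4). Vec Nat 1) (\(z : Vec Nat (succ (succ (succ (succ ((\(ε : Nat). ε) (elimNat (\(ψ : Nat). Nat) 0 (\(c : Nat). \(p : Nat). p) 0))))))). vcons Nat 0 (succ ((\(μ : Nat). \(η : Nat). μ) 3 5)) (vnil Nat))
  ~> refl (Pi (φ : Vec Nat 4). Vec Nat 1) (\(z : Vec Nat (succ (succ (succ (succ (elimNat (\(ε : Nat). Nat) 0 (\(ψ : Nat). \(c : Nat). c) 0)))))). vcons Nat 0 (succ ((\(p : Nat). \(μ : Nat). p) 3 5)) (vnil Nat))
  ~> refl (Pi (φ : Vec Nat 4). Vec Nat 1) (\(z : Vec Nat 4). vcons Nat 0 (succ ((\(ε : Nat). \(ψ : Nat). ε) 3 5)) (vnil Nat))
  ~> refl (Pi (φ : Vec Nat 4). Vec Nat 1) (\(z : Vec Nat 4). vcons Nat 0 (succ ((\(ε : Nat). 3) 5)) (vnil Nat))
  ~> refl (Pi (φ : Vec Nat 4). Vec Nat 1) (\(z : Vec Nat 4). vcons Nat 0 4 (vnil Nat))
inferred type:
  Eq (Pi (φ : Vec Nat 4). Vec Nat 1) (\(z : Vec Nat 4). vcons Nat 0 4 (vnil Nat)) (\(ε : Vec Nat 4). vcons Nat 0 4 (vnil Nat))


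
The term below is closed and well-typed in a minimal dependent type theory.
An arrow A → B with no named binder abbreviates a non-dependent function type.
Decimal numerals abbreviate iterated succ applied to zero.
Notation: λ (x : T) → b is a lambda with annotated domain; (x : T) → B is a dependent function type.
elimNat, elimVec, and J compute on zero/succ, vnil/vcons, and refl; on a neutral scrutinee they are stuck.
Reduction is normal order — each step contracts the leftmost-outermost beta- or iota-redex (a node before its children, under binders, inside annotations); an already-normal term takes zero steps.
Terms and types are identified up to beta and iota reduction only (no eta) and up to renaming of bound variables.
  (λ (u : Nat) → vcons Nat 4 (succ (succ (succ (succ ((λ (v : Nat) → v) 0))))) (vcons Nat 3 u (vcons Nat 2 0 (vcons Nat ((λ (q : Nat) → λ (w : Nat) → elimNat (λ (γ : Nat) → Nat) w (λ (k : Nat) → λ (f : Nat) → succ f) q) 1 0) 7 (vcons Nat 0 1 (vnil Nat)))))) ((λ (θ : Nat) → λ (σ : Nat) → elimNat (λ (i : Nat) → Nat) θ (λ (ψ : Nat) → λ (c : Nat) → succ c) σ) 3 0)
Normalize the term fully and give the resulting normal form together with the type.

reduced normal form:
  vcons Nat 4 4 (vcons Nat 3 3 (vcons Nat 2 0 (vcons Nat 1 7 (vcons Nat 0 1 (vnil Nat)))))
the term's type:
  Vec Nat 5
observation: 11 normal-order steps separate the term from its normal form.


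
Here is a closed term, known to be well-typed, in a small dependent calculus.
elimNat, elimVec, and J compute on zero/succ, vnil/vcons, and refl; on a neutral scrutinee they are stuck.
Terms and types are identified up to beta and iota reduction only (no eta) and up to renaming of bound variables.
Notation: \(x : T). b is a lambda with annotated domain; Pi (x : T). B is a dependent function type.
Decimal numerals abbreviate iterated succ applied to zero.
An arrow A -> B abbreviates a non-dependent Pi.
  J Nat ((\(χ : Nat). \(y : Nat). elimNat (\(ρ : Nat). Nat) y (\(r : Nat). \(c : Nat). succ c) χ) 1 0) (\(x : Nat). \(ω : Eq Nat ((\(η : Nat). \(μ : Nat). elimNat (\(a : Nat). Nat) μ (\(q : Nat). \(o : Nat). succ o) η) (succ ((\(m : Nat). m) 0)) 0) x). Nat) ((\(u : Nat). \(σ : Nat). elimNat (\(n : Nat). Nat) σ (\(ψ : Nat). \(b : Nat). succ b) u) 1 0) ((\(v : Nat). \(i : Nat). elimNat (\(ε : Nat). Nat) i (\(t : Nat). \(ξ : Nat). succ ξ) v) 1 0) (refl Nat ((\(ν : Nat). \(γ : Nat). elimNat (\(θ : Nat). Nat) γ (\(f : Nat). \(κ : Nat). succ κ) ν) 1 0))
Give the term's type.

inferred type:
  Nat


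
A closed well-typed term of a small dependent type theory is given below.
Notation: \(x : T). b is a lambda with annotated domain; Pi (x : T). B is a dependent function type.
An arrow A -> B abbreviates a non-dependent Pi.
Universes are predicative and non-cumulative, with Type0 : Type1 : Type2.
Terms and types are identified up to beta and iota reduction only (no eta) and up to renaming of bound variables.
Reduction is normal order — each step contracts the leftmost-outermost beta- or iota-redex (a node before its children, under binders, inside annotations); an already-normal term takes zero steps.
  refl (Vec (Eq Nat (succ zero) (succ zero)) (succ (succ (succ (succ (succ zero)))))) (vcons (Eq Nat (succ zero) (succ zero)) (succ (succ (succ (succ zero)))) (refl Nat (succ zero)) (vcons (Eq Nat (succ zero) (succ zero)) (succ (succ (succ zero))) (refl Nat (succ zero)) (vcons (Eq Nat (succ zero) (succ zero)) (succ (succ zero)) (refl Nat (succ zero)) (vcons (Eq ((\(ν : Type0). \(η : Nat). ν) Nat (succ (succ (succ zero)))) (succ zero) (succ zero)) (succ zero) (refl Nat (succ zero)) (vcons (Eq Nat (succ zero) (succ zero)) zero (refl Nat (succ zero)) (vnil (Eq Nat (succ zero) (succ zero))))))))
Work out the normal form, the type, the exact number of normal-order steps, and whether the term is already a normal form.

normal form:
  refl (Vec (Eq Nat (succ zero) (succ zero)) (succ (succ (succ (succ (succ zero)))))) (vcons (Eq Nat (succ zero) (succ zero)) (succ (succ (succ (succ zero)))) (refl Nat (succ zero)) (vcons (Eq Nat (succ zero) (succ zero)) (succ (succ (succ zero))) (refl Nat (succ zero)) (vcons (Eq Nat (succ zero) (succ zero)) (succ (succ zero)) (refl Nat (succ zero)) (vcons (Eq Nat (succ zero) (succ zero)) (succ zero) (refl Nat (succ zero)) (vcons (Eq Nat (succ zero) (succ zero)) zero (refl Nat (succ zero)) (vnil (Eq Nat (succ zero) (succ zero))))))))
type:
  Eq (Vec (Eq Nat (succ zero) (succ zero)) (succ (succ (succ (succ (succ zero)))))) (vcons (Eq Nat (succ zero) (succ zero)) (succ (succ (succ (succ zero)))) (refl Nat (succ zero)) (vcons (Eq Nat (succ zero) (succ zero)) (succ (succ (succ zero))) (refl Nat (succ zero)) (vcons (Eq Nat (succ zero) (succ zero)) (succ (succ zero)) (refl Nat (succ zero)) (vcons (Eq Nat (succ zero) (succ zero)) (succ zero) (refl Nat (succ zero)) (vcons (Eq Nat (succ zero) (succ zero)) zero (refl Nat (succ zero)) (vnil (Eq Nat (succ zero) (succ zero)))))))) (vcons (Eq Nat (succ zero) (succ zero)) (succ (succ (succ (succ zero)))) (refl Nat (succ zero)) (vcons (Eq Nat (succ zero) (succ zero)) (succ (succ (succ zero))) (refl Nat (succ zero)) (vcons (Eq Nat (succ zero) (succ zero)) (succ (succ zero)) (refl Nat (succ zero)) (vcons (Eq Nat (succ zero) (succ zero)) (succ zero) (refl Nat (succ zero)) (vcons (Eq Nat (succ zero) (succ zero)) zero (refl Nat (succ zero)) (vnil (Eq Nat (succ zero) (succ zero))))))))
steps to reach normal form (normal order): 2
already normal: no
first contracted redex: a beta-redex


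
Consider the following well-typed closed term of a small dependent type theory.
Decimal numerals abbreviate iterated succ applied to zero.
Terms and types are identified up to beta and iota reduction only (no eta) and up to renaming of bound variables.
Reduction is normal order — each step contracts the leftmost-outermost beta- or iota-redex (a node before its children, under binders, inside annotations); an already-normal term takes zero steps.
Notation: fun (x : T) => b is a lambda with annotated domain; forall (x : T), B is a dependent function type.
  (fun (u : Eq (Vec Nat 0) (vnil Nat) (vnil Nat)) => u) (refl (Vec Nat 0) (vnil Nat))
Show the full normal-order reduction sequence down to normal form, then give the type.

reduction (normal order):
  (fun (u : Eq (Vec Nat 0) (vnil Nat) (vnil Nat)) => u) (refl (Vec Nat 0) (vnil Nat))
  ~> refl (Vec Nat 0) (vnil Nat)
the term's type:
  Eq (Vec Nat 0) (vnil Nat) (vnil Nat)


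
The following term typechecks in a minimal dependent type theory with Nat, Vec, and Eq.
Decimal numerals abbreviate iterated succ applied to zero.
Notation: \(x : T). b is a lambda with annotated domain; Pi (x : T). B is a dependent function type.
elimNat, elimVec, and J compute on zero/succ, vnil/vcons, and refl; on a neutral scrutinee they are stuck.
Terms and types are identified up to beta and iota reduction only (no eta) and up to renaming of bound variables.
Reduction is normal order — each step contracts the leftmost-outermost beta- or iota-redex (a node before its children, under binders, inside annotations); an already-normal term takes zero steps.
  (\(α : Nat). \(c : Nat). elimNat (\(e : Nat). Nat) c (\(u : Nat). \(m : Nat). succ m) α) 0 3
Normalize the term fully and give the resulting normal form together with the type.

resulting normal form:
  3
type:
  Nat


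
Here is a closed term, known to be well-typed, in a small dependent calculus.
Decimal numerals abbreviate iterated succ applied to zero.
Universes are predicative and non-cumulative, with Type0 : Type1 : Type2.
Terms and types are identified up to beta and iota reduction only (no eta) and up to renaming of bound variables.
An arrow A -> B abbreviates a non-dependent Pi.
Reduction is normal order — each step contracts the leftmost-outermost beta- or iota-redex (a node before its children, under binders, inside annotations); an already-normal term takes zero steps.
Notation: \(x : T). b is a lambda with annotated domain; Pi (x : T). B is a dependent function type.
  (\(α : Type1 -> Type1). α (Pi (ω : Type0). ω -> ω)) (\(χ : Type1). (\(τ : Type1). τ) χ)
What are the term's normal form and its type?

normal form:
  Pi (α : Type0). α -> α
type:
  Type1
observation: reduction starts at a beta-redex, and 3 normal-order steps reach the normal form.


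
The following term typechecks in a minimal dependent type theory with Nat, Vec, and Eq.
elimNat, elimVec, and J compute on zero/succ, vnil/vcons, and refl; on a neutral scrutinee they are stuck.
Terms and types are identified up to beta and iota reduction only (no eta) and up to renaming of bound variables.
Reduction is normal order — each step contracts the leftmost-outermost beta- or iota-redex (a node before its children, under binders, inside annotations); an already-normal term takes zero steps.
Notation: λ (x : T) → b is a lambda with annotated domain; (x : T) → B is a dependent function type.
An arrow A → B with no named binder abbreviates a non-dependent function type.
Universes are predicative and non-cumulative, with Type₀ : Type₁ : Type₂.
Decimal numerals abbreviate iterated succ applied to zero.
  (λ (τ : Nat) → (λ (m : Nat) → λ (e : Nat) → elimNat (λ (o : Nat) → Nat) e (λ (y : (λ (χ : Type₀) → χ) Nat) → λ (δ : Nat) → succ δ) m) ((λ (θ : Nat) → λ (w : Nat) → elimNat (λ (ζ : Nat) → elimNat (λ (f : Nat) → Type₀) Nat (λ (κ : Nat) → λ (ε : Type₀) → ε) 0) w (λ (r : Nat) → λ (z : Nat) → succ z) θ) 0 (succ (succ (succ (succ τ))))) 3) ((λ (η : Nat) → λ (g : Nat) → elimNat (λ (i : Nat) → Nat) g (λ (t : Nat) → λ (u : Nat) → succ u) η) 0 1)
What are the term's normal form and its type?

reduced normal form:
  8
type:
  Nat


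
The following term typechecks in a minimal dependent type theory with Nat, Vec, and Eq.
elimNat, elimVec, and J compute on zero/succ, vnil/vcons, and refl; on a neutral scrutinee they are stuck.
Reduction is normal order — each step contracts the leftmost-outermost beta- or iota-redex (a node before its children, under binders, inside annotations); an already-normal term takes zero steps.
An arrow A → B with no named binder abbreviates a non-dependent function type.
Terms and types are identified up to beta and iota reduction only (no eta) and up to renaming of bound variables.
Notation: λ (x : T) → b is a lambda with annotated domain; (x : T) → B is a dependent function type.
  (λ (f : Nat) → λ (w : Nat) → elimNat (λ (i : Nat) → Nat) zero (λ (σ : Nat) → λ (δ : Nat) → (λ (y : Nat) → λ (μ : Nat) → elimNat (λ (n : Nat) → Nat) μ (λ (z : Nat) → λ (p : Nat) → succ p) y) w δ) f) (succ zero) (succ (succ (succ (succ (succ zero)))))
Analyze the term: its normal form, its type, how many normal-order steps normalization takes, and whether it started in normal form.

normal form:
  succ (succ (succ (succ (succ zero))))
inferred type:
  Nat
normal-order step count: 24
term was already normal: no
first contracted redex: a beta-redex


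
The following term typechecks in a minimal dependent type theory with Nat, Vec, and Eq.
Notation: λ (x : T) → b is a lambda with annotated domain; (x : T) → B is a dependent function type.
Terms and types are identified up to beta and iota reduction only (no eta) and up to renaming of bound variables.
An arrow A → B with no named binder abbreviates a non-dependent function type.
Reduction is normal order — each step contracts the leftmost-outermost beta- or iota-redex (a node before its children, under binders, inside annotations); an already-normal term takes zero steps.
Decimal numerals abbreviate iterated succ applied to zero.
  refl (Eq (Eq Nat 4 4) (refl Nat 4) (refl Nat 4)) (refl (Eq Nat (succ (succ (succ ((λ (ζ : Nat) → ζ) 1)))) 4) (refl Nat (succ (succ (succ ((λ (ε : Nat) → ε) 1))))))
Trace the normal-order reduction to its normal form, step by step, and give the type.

reduction (normal order):
  refl (Eq (Eq Nat 4 4) (refl Nat 4) (refl Nat 4)) (refl (Eq Nat (succ (succ (succ ((λ (ζ : Nat) → ζ) 1)))) 4) (refl Nat (succ (succ (succ ((λ (ε : Nat) → ε) 1))))))
  ~> refl (Eq (Eq Nat 4 4) (refl Nat 4) (refl Nat 4)) (refl (Eq Nat 4 4) (refl Nat (succ (succ (succ ((λ (ζ : Nat) → ζ) 1))))))
  ~> refl (Eq (Eq Nat 4 4) (refl Nat 4) (refl Nat 4)) (refl (Eq Nat 4 4) (refl Nat 4))
the term's type:
  Eq (Eq (Eq Nat 4 4) (refl Nat 4) (refl Nat 4)) (refl (Eq Nat 4 4) (refl Nat 4)) (refl (Eq Nat 4 4) (refl Nat 4))


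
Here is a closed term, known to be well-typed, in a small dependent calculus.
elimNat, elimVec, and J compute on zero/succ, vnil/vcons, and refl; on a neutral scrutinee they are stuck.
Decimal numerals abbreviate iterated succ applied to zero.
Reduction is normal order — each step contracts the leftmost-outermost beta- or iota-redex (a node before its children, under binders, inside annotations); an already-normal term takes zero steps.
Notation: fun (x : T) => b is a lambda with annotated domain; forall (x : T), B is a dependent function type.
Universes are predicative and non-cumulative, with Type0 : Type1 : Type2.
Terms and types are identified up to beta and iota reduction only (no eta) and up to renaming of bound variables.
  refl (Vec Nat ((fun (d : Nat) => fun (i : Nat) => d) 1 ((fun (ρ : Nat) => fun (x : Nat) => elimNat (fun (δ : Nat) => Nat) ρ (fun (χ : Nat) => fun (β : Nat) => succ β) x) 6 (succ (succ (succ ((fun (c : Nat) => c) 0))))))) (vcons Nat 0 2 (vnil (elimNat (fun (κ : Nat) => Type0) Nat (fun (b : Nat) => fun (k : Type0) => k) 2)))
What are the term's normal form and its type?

reduced normal form:
  refl (Vec Nat 1) (vcons Nat 0 2 (vnil Nat))
type:
  Eq (Vec Nat 1) (vcons Nat 0 2 (vnil Nat)) (vcons Nat 0 2 (vnil Nat))


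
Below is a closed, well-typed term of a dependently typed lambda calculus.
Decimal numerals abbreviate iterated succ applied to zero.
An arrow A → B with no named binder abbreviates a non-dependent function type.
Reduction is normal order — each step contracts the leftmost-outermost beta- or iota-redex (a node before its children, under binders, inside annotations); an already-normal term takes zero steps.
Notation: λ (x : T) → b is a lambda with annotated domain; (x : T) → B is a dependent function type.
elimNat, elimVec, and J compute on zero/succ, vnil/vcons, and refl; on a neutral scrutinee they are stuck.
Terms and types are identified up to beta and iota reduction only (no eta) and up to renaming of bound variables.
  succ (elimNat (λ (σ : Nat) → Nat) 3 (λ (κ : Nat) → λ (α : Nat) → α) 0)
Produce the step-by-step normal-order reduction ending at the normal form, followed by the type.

normal-order reduction sequence:
  succ (elimNat (λ (σ : Nat) → Nat) 3 (λ (κ : Nat) → λ (α : Nat) → α) 0)
  ~> 4
type:
  Nat


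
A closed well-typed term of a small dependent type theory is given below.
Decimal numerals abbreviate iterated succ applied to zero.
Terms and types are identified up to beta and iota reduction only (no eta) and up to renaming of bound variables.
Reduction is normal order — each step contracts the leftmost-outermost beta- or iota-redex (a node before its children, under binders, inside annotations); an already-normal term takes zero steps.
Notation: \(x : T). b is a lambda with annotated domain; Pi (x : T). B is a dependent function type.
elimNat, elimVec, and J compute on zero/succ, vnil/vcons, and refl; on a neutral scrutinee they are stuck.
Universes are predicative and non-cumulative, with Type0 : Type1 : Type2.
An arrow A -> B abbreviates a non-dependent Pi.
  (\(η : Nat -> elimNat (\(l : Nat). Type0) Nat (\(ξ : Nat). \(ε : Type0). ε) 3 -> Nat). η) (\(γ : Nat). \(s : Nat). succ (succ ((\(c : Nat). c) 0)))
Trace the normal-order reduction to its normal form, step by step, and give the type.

normal-order reduction:
  (\(η : Nat -> elimNat (\(l : Nat). Type0) Nat (\(ξ : Nat). \(ε : Type0). ε) 3 -> Nat). η) (\(γ : Nat). \(s : Nat). succ (succ ((\(c : Nat). c) 0)))
  ~> \(η : Nat). \(l : Nat). succ (succ ((\(ξ : Nat). ξ) 0))
  ~> \(η : Nat). \(l : Nat). 2
type:
  Nat -> Nat -> Nat


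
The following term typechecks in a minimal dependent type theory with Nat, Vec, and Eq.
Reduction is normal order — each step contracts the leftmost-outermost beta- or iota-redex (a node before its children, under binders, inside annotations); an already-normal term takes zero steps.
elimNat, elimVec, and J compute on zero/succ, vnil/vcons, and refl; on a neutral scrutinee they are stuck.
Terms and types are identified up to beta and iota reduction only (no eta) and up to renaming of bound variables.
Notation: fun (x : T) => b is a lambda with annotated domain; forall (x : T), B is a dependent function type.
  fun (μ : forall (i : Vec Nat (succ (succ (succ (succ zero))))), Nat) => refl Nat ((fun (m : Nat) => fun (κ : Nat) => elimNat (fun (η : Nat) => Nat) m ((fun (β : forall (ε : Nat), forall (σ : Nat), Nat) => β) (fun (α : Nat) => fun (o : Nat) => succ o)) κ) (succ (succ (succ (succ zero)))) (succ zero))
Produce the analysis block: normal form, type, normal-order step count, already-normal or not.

resulting normal form:
  fun (μ : forall (i : Vec Nat (succ (succ (succ (succ zero))))), Nat) => refl Nat (succ (succ (succ (succ (succ zero)))))
type:
  forall (μ : forall (i : Vec Nat (succ (succ (succ (succ zero))))), Nat), Eq Nat (succ (succ (succ (succ (succ zero))))) (succ (succ (succ (succ (succ zero)))))
steps to reach normal form (normal order): 7
already normal: no
first redex: a beta-redex


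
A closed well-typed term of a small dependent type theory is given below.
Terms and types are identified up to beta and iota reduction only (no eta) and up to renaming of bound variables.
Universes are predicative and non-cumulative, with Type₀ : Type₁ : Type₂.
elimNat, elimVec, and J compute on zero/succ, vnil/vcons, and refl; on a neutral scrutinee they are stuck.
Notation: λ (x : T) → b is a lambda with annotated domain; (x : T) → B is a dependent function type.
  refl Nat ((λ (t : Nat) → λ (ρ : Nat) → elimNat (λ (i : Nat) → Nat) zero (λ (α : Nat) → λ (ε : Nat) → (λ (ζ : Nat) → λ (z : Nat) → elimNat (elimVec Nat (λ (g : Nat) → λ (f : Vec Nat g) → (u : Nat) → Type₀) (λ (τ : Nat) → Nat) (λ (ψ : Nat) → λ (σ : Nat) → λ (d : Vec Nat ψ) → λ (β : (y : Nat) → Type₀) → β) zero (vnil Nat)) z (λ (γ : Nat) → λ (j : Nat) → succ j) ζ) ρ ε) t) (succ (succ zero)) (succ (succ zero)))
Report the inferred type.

inferred type:
  Eq Nat (succ (succ (succ (succ zero)))) (succ (succ (succ (succ zero))))


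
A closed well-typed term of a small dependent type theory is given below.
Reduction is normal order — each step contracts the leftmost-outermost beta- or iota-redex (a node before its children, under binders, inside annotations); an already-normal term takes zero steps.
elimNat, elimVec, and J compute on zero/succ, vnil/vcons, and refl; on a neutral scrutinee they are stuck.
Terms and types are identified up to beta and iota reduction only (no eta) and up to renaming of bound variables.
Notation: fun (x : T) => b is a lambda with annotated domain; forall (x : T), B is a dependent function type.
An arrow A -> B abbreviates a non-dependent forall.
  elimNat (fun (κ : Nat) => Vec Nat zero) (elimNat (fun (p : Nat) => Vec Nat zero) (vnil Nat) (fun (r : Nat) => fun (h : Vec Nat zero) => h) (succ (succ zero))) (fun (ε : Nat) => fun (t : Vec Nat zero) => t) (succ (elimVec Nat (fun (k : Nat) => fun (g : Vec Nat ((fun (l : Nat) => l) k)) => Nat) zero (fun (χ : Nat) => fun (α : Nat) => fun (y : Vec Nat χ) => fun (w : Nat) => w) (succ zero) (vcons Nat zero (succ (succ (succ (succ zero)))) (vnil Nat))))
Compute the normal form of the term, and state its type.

normal form:
  vnil Nat
inferred type:
  Vec Nat zero
observation: contracting an elimNat iota-redex first, the term normalizes in 17 steps.


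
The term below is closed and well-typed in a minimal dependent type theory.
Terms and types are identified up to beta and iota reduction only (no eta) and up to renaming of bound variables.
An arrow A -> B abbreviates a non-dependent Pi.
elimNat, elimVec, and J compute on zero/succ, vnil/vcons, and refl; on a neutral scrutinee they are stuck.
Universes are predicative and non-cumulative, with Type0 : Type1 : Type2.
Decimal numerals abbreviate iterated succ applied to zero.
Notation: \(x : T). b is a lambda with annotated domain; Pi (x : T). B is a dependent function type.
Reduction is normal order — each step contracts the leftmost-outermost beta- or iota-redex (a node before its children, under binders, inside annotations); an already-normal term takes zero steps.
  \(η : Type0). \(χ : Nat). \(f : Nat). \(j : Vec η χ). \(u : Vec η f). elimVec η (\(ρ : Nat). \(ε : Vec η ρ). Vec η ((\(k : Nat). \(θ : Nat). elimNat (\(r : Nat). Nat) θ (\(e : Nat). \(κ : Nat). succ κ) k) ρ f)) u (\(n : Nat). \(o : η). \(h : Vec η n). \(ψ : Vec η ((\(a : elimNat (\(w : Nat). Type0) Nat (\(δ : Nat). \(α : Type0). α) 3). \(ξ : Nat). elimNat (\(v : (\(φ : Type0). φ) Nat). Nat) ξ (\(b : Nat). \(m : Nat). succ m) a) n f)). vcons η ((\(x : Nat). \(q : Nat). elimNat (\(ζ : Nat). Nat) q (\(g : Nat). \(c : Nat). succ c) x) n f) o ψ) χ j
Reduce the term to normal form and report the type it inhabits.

reduced normal form:
  \(η : Type0). \(χ : Nat). \(f : Nat). \(j : Vec η χ). \(u : Vec η f). elimVec η (\(ρ : Nat). \(ε : Vec η ρ). Vec η (elimNat (\(k : Nat). Nat) f (\(θ : Nat). \(r : Nat). succ r) ρ)) u (\(e : Nat). \(κ : η). \(n : Vec η e). \(o : Vec η (elimNat (\(h : Nat). Nat) f (\(ψ : Nat). \(a : Nat). succ a) e)). vcons η (elimNat (\(w : Nat). Nat) f (\(δ : Nat). \(α : Nat). succ α) e) κ o) χ j
inferred type:
  Pi (η : Type0). Pi (χ : Nat). Pi (f : Nat). Vec η χ -> Vec η f -> Vec η (elimNat (\(j : Nat). Nat) f (\(u : Nat). \(ρ : Nat). succ ρ) χ)


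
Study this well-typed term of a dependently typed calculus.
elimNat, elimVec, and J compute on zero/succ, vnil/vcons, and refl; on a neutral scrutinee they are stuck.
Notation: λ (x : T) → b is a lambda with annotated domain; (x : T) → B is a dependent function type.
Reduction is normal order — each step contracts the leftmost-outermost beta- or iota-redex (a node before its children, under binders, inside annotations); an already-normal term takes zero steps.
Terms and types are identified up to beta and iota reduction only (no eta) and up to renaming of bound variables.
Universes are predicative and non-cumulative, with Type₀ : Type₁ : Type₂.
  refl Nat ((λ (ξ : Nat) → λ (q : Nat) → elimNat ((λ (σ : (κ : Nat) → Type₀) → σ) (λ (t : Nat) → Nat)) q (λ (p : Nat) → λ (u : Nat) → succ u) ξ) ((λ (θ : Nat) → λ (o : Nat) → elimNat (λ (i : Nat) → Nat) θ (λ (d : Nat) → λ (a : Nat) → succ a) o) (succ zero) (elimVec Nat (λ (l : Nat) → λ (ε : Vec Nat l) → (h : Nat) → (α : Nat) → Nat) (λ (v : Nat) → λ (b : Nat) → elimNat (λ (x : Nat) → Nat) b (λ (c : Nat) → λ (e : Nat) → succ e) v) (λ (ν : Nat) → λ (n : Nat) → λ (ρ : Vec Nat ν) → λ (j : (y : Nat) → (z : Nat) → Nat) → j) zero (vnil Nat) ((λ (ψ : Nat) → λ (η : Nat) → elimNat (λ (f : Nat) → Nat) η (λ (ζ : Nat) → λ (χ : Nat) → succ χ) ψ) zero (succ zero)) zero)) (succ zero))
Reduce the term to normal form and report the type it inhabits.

reduced normal form:
  refl Nat (succ (succ (succ zero)))
the term's type:
  Eq Nat (succ (succ (succ zero))) (succ (succ (succ zero)))
observation: 26 normal-order steps separate the term from its normal form.


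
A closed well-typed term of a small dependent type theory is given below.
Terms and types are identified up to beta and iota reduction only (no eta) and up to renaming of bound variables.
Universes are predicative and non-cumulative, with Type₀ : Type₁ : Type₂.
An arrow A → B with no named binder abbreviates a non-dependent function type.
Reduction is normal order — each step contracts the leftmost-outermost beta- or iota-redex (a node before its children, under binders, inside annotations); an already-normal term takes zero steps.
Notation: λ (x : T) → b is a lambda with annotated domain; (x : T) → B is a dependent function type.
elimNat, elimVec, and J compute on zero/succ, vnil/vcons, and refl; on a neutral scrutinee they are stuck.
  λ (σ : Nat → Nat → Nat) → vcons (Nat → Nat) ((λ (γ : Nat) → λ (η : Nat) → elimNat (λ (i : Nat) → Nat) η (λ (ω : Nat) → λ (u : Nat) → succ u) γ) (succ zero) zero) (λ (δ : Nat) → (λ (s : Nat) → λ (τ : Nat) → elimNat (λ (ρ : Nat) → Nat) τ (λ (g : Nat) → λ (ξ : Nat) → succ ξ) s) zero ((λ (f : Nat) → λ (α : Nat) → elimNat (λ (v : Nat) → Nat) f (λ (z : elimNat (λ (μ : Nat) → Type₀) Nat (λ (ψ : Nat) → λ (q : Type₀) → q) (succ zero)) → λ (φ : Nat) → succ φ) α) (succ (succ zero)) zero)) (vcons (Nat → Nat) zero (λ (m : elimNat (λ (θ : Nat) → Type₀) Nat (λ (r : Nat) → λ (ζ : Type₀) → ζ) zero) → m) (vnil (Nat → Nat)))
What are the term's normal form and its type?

normal form:
  λ (σ : Nat → Nat → Nat) → vcons (Nat → Nat) (succ zero) (λ (γ : Nat) → succ (succ zero)) (vcons (Nat → Nat) zero (λ (η : Nat) → η) (vnil (Nat → Nat)))
inferred type:
  (Nat → Nat → Nat) → Vec (Nat → Nat) (succ (succ zero))
observation: normalization takes exactly 13 steps under the normal-order strategy.


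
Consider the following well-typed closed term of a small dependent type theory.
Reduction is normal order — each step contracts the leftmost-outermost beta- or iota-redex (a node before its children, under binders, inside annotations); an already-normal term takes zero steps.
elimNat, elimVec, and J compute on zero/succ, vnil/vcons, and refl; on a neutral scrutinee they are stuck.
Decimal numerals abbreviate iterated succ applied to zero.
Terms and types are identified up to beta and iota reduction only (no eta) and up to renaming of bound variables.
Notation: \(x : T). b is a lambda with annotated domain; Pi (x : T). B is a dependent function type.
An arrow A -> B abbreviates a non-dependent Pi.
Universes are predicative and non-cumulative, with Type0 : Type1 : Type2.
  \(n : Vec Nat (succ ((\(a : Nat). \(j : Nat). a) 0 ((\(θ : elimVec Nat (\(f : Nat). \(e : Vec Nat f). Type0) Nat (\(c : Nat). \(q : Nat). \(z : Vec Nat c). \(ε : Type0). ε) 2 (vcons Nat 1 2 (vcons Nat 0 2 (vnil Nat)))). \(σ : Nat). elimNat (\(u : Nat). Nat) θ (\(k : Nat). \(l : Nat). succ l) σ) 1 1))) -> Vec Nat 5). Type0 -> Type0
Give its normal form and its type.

reduced normal form:
  \(n : Vec Nat 1 -> Vec Nat 5). Type0 -> Type0
inferred type:
  (Vec Nat 1 -> Vec Nat 5) -> Type1
observation: 2 normal-order steps normalize the term, beginning with a beta-redex.


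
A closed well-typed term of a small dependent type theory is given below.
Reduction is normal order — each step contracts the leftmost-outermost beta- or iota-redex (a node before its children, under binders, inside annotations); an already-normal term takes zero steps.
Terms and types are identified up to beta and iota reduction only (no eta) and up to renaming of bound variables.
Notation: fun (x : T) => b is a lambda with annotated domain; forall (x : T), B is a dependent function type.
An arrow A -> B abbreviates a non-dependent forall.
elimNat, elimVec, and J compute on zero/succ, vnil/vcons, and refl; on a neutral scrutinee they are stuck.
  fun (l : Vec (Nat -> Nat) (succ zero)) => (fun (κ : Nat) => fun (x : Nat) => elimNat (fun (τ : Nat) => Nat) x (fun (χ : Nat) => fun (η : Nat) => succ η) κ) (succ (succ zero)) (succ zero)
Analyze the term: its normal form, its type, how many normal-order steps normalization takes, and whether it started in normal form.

resulting normal form:
  fun (l : Vec (Nat -> Nat) (succ zero)) => succ (succ (succ zero))
type:
  Vec (Nat -> Nat) (succ zero) -> Nat
steps to reach normal form (normal order): 9
term was already normal: no
first contracted redex: a beta-redex


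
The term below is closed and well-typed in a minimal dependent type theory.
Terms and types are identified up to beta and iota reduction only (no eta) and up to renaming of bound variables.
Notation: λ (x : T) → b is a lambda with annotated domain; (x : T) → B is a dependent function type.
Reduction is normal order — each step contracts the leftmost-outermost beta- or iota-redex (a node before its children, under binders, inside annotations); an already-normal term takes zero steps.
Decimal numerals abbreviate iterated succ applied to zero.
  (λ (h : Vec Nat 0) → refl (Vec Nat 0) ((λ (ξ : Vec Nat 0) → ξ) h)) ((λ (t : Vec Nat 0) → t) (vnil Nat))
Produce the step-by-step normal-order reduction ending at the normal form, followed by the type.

reduction (normal order):
  (λ (h : Vec Nat 0) → refl (Vec Nat 0) ((λ (ξ : Vec Nat 0) → ξ) h)) ((λ (t : Vec Nat 0) → t) (vnil Nat))
  ~> refl (Vec Nat 0) ((λ (h : Vec Nat 0) → h) ((λ (ξ : Vec Nat 0) → ξ) (vnil Nat)))
  ~> refl (Vec Nat 0) ((λ (h : Vec Nat 0) → h) (vnil Nat))
  ~> refl (Vec Nat 0) (vnil Nat)
type:
  Eq (Vec Nat 0) (vnil Nat) (vnil Nat)


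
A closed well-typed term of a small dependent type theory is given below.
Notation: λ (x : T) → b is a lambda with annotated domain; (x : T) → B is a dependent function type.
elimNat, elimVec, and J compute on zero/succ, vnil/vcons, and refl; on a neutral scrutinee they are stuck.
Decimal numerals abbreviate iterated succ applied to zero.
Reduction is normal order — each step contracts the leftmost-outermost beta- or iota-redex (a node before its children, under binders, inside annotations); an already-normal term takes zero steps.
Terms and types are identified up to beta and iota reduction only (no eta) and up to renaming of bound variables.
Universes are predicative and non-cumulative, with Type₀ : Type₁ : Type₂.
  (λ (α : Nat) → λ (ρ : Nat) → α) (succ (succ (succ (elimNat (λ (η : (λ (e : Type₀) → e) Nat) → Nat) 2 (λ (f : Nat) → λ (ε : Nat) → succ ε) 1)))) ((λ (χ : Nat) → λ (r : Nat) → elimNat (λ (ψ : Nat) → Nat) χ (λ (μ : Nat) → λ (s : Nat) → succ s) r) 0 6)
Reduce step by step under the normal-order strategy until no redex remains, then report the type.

normal-order reduction sequence:
  (λ (α : Nat) → λ (ρ : Nat) → α) (succ (succ (succ (elimNat (λ (η : (λ (e : Type₀) → e) Nat) → Nat) 2 (λ (f : Nat) → λ (ε : Nat) → succ ε) 1)))) ((λ (χ : Nat) → λ (r : Nat) → elimNat (λ (ψ : Nat) → Nat) χ (λ (μ : Nat) → λ (s : Nat) → succ s) r) 0 6)
  ~> (λ (α : Nat) → succ (succ (succ (elimNat (λ (ρ : (λ (η : Type₀) → η) Nat) → Nat) 2 (λ (e : Nat) → λ (f : Nat) → succ f) 1)))) ((λ (ε : Nat) → λ (χ : Nat) → elimNat (λ (r : Nat) → Nat) ε (λ (ψ : Nat) → λ (μ : Nat) → succ μ) χ) 0 6)
  ~> succ (succ (succ (elimNat (λ (α : (λ (ρ : Type₀) → ρ) Nat) → Nat) 2 (λ (η : Nat) → λ (e : Nat) → succ e) 1)))
  ~> succ (succ (succ ((λ (α : Nat) → λ (ρ : Nat) → succ ρ) 0 (elimNat (λ (η : (λ (e : Type₀) → e) Nat) → Nat) 2 (λ (f : Nat) → λ (ε : Nat) → succ ε) 0))))
  ~> succ (succ (succ ((λ (α : Nat) → succ α) (elimNat (λ (ρ : (λ (η : Type₀) → η) Nat) → Nat) 2 (λ (e : Nat) → λ (f : Nat) → succ f) 0))))
  ~> succ (succ (succ (succ (elimNat (λ (α : (λ (ρ : Type₀) → ρ) Nat) → Nat) 2 (λ (η : Nat) → λ (e : Nat) → succ e) 0))))
  ~> 6
type:
  Nat
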